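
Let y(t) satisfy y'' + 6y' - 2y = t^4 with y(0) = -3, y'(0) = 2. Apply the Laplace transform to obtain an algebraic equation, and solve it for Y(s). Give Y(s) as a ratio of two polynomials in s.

Y(s) = (-3*s^6 - 16*s^5 + 24)/(s^7 + 6*s^6 - 2*s^5)

Transform both sides with L{·}.
Using L{y''} = s^2 Y - s·y(0) - y'(0) and L{y'} = sY - y(0), with y(0) = -3, y'(0) = 2, the left side becomes (s^2 + 6*s - 2)Y - (-3*s - 16).
The right side is L{t^4} = 24/s^5.
So (s^2 + 6*s - 2)Y = 24/s^5 + (-3*s - 16).
Isolate Y and clear denominators.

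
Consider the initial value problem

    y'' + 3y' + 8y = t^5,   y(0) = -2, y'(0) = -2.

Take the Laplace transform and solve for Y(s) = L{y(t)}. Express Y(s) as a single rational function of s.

Transform both sides with L{·}.
Using L{y''} = s^2 Y - s·y(0) - y'(0) and L{y'} = sY - y(0), with y(0) = -2, y'(0) = -2, the left side becomes (s^2 + 3*s + 8)Y - (-2*s - 8).
The right side is L{t^5} = 120/s^6.
So (s^2 + 3*s + 8)Y = 120/s^6 + (-2*s - 8).
Divide through and combine into a single rational function.

Y(s) = (-2*s^7 - 8*s^6 + 120)/(s^8 + 3*s^7 + 8*s^6)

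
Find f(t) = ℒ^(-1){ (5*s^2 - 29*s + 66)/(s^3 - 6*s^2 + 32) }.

Factor the denominator: s^3 - 6*s^2 + 32 = (s - 4)^2*(s + 2).
Partial fraction decomposition gives [1/(s - 4)] + [5/(s - 4)^2] + [4/(s + 2)].
Invert each term: 1/(s - 4) ↔ e^(4t); 5/(s - 4)^2 ↔ 5t·e^(4t); 4/(s + 2) ↔ 4e^(-2t).

f(t) = 5*t*exp(4*t) + exp(4*t) + 4*exp(-2*t)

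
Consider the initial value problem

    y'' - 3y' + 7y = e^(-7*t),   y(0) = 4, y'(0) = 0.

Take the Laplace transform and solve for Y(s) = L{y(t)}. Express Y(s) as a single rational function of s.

Take the Laplace transform of both sides.
Using L{y''} = s^2 Y - s·y(0) - y'(0) and L{y'} = sY - y(0), with y(0) = 4, y'(0) = 0, the left side becomes (s^2 - 3*s + 7)Y - (4*s - 12).
The right side is L{e^(-7*t)} = 1/(s + 7).
So (s^2 - 3*s + 7)Y = 1/(s + 7) + (4*s - 12).
Isolate Y and clear denominators.

Y(s) = (4*s^2 + 16*s - 83)/(s^3 + 4*s^2 - 14*s + 49)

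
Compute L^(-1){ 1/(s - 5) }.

Since L{e^(5t)} = 1/(s - 5), the inverse is exp(5*t).

exp(5*t)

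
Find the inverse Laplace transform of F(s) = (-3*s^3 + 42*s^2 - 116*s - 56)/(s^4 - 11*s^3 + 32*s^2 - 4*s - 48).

2*exp(6*t) + 2*exp(4*t) - 6*exp(2*t) - exp(-t)

Factor the denominator: s^4 - 11*s^3 + 32*s^2 - 4*s - 48 = (s - 6)*(s - 4)*(s - 2)*(s + 1).
Partial fraction decomposition gives [-1/(s + 1)] + [2/(s - 4)] + [-6/(s - 2)] + [2/(s - 6)].
Invert each term: -1/(s + 1) ↔ -e^(-t); 2/(s - 4) ↔ 2e^(4t); -6/(s - 2) ↔ -6e^(2t); 2/(s - 6) ↔ 2e^(6t).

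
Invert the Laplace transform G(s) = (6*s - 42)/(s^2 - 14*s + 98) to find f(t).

Rewrite the denominator: s^2 - 14*s + 98 = (s - 7)^2 + 49.
The form in (s - 7) signals a first-shifting-theorem factor e^(7t).
Since L{cos(7t)} = s/(s^2 + 49), the inverse is e^(7*t)*cos(7*t), scaled by 6.

f(t) = 6*exp(7*t)*cos(7*t)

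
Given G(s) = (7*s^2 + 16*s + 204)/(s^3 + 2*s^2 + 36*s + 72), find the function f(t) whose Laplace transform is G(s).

f(t) = 2*sin(6*t) + 2*cos(6*t) + 5*exp(-2*t)

Factor the denominator: s^3 + 2*s^2 + 36*s + 72 = (s + 2)*(s^2 + 36).
Partial fraction decomposition gives [5/(s + 2)] + [2*s/(s^2 + 36)] + [12/(s^2 + 36)].
Invert each term: 5/(s + 2) ↔ 5e^(-2t); 2·s/(s^2 + 36) ↔ 2cos(6t); 2·6/(s^2 + 36) ↔ 2sin(6t).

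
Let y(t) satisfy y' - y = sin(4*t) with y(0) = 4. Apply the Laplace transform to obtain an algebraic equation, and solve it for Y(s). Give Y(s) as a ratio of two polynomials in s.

Y(s) = (4*s^2 + 68)/(s^3 - s^2 + 16*s - 16)

Laplace-transform each side.
With L{y'} = sY - y(0) = sY - 4: the LHS transforms to (s - 1)Y - (4).
The right side is L{sin(4*t)} = 4/(s^2 + 16).
So (s - 1)Y = 4/(s^2 + 16) + (4).
Solve for Y(s) and write it as one ratio of polynomials.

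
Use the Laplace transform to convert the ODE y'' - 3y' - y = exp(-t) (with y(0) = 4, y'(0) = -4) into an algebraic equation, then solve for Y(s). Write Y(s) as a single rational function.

Y(s) = (4*s^2 - 12*s - 15)/(s^3 - 2*s^2 - 4*s - 1)

Transform both sides with L{·}.
Using L{y''} = s^2 Y - s·y(0) - y'(0) and L{y'} = sY - y(0), with y(0) = 4, y'(0) = -4, the left side becomes (s^2 - 3*s - 1)Y - (4*s - 16).
The right side is L{exp(-t)} = 1/(s + 1).
So (s^2 - 3*s - 1)Y = 1/(s + 1) + (4*s - 16).
Divide through and combine into a single rational function.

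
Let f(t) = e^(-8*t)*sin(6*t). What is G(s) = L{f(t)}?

L{sin(6t)} = 6/(s^2 + 36).
By the first shifting theorem, multiplying by e^(-8t) replaces s with s + 8.

G(s) = 6/((s + 8)^2 + 36)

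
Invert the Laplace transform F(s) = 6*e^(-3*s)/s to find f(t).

The factor e^(-3s) signals a time shift by c = 3 (second shifting theorem).
L{6} = 6/s, so L^-1{6/s} = 6.
Hence the inverse is u(t - 3) times that function evaluated at t - 3.

f(t) = Heaviside(t - 3)*(6)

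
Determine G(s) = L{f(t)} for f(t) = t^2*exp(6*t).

L{e^(6t)} = 1/(s - 6).
Then apply L{t^2·g(t)} = (-1)^2 d^2/ds^2[H(s)] with H(s) = 1/(s - 6):
differentiating 2 times and applying the sign gives 2/(s - 6)^3.

G(s) = 2/(s - 6)^3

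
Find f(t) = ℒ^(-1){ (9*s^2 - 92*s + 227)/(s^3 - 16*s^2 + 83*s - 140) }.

f(t) = 4*exp(7*t) + 4*exp(5*t) + exp(4*t)

Factor the denominator: s^3 - 16*s^2 + 83*s - 140 = (s - 7)*(s - 5)*(s - 4).
Partial fraction decomposition gives [4/(s - 7)] + [1/(s - 4)] + [4/(s - 5)].
Invert each term: 4/(s - 7) ↔ 4e^(7t); 1/(s - 4) ↔ e^(4t); 4/(s - 5) ↔ 4e^(5t).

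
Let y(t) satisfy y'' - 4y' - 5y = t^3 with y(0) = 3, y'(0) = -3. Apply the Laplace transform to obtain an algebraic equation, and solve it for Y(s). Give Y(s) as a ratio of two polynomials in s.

Laplace-transform each side.
With L{y''} = s^2 Y - s·y(0) - y'(0) and L{y'} = sY - y(0), with y(0) = 3, y'(0) = -3: the LHS transforms to (s^2 - 4*s - 5)Y - (3*s - 15).
The right side is L{t^3} = 6/s^4.
So (s^2 - 4*s - 5)Y = 6/s^4 + (3*s - 15).
Isolate Y and clear denominators.

Y(s) = (3*s^5 - 15*s^4 + 6)/(s^6 - 4*s^5 - 5*s^4)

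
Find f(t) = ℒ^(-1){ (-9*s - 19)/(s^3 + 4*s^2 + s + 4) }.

f(t) = -5*sin(t) - cos(t) + exp(-4*t)

Factor the denominator: s^3 + 4*s^2 + s + 4 = (s + 4)*(s^2 + 1).
Partial fraction decomposition gives [1/(s + 4)] + [-s/(s^2 + 1)] + [-5/(s^2 + 1)].
Invert each term: 1/(s + 4) ↔ e^(-4t); -1·s/(s^2 + 1) ↔ -cos(t); -5·1/(s^2 + 1) ↔ -5sin(t).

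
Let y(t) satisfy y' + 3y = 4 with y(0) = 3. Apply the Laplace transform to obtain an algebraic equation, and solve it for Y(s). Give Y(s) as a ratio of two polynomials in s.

Y(s) = (3*s + 4)/(s^2 + 3*s)

Transform both sides with L{·}.
With L{y'} = sY - y(0) = sY - 3: the LHS transforms to (s + 3)Y - (3).
The right side is L{4} = 4/s.
So (s + 3)Y = 4/s + (3).
Divide through and combine into a single rational function.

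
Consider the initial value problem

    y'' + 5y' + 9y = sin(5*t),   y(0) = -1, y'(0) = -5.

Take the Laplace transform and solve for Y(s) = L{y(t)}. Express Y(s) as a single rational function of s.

Y(s) = (-s^3 - 10*s^2 - 25*s - 245)/(s^4 + 5*s^3 + 34*s^2 + 125*s + 225)

Apply the Laplace transform to the equation.
The derivative rules (L{y''} = s^2 Y - s·y(0) - y'(0) and L{y'} = sY - y(0), with y(0) = -1, y'(0) = -5) turn the left side into (s^2 + 5*s + 9)Y - (-s - 10).
The right side is L{sin(5*t)} = 5/(s^2 + 25).
So (s^2 + 5*s + 9)Y = 5/(s^2 + 25) + (-s - 10).
Isolate Y and clear denominators.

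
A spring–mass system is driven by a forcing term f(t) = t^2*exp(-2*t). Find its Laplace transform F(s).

F(s) = 2/(s + 2)^3

L{e^(-2t)} = 1/(s + 2).
Then apply L{t^2·g(t)} = (-1)^2 d^2/ds^2[G(s)] with G(s) = 1/(s + 2):
differentiating 2 times and applying the sign gives 2/(s + 2)^3.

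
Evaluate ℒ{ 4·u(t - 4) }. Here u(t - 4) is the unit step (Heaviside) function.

By the second shifting theorem, L{u(t - c)·g(t - c)} = e^(-cs)·G(s) with c = 4 and G(s) = L{g(t)}.
L{4} = 4/s.

4*exp(-4*s)/s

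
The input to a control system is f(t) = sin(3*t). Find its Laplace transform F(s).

L{sin(3t)} = 3/(s^2 + 9).

F(s) = 3/(s^2 + 9)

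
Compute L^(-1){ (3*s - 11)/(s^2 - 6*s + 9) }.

-2*t*exp(3*t) + 3*exp(3*t)

Factor the denominator: s^2 - 6*s + 9 = (s - 3)^2.
Partial fraction decomposition gives [3/(s - 3)] + [-2/(s - 3)^2].
Invert each term: 3/(s - 3) ↔ 3e^(3t); -2/(s - 3)^2 ↔ -2t·e^(3t).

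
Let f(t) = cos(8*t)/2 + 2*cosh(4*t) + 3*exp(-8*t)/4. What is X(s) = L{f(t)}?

X(s) = s/(2*(s^2 + 64)) + 2*s/(s^2 - 16) + 3/(4*(s + 8))

Apply the Laplace transform termwise.
(2)·[L{cosh(4t)} = s/(s^2 - 16)]; (1/2)·[L{cos(8t)} = s/(s^2 + 64)]; (3/4)·[L{e^(-8t)} = 1/(s + 8)].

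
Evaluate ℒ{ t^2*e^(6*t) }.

2/(s - 6)^3

L{t^2} = 2!/s^3 = 2/s^3.
By the first shifting theorem, multiplying by e^(6t) replaces s with s - 6.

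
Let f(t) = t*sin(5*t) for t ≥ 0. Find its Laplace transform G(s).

G(s) = 10*s/(s^2 + 25)^2

L{sin(5t)} = 5/(s^2 + 25).
Then apply L{t·g(t)} = -d/ds[H(s)] with H(s) = 5/(s^2 + 25):
differentiating 1 time and applying the sign gives 10*s/(s^2 + 25)^2.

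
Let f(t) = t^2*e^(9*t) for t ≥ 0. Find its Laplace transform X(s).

L{e^(9t)} = 1/(s - 9).
Then apply L{t^2·g(t)} = (-1)^2 d^2/ds^2[G(s)] with G(s) = 1/(s - 9):
differentiating 2 times and applying the sign gives 2/(s - 9)^3.

X(s) = 2/(s - 9)^3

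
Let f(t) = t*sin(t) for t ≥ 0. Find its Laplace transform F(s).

L{sin(t)} = 1/(s^2 + 1).
Then apply L{t·g(t)} = -d/ds[G(s)] with G(s) = 1/(s^2 + 1):
differentiating 1 time and applying the sign gives 2*s/(s^2 + 1)^2.

F(s) = 2*s/(s^2 + 1)^2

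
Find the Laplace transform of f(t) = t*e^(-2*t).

L{t} = 1!/s^2 = 1/s^2.
By the first shifting theorem, multiplying by e^(-2t) replaces s with s + 2.

(s + 2)^(-2)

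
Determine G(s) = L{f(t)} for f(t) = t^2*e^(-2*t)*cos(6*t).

G(s) = 2*(s + 2)*(s^2 + 4*s - 104)/(s^2 + 4*s + 40)^3

L{cos(6t)} = s/(s^2 + 36).
Multiplying by e^(-2t) shifts s → s + 2, so L{e^(-2*t)*cos(6*t)} = (s + 2)/((s + 2)^2 + 36).
Then apply L{t^2·g(t)} = (-1)^2 d^2/ds^2[H(s)] with H(s) = (s + 2)/((s + 2)^2 + 36):
differentiating 2 times and applying the sign gives 2*(s + 2)*(s^2 + 4*s - 104)/(s^2 + 4*s + 40)^3.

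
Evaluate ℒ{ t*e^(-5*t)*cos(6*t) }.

L{cos(6t)} = s/(s^2 + 36).
Multiplying by e^(-5t) shifts s → s + 5, so L{e^(-5*t)*cos(6*t)} = (s + 5)/((s + 5)^2 + 36).
Then apply L{t·g(t)} = -d/ds[G(s)] with G(s) = (s + 5)/((s + 5)^2 + 36):
differentiating 1 time and applying the sign gives (s - 1)*(s + 11)/(s^2 + 10*s + 61)^2.

(s - 1)*(s + 11)/(s^2 + 10*s + 61)^2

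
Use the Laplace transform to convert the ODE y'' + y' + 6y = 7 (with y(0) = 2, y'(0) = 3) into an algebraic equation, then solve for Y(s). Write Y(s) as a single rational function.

Y(s) = (2*s^2 + 5*s + 7)/(s^3 + s^2 + 6*s)

Transform both sides with L{·}.
The derivative rules (L{y''} = s^2 Y - s·y(0) - y'(0) and L{y'} = sY - y(0), with y(0) = 2, y'(0) = 3) turn the left side into (s^2 + s + 6)Y - (2*s + 5).
The right side is L{7} = 7/s.
So (s^2 + s + 6)Y = 7/s + (2*s + 5).
Divide through and combine into a single rational function.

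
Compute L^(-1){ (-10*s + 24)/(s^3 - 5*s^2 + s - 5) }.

Factor the denominator: s^3 - 5*s^2 + s - 5 = (s - 5)*(s^2 + 1).
Partial fraction decomposition gives [-1/(s - 5)] + [s/(s^2 + 1)] + [-5/(s^2 + 1)].
Invert each term: -1/(s - 5) ↔ -e^(5t); 1·s/(s^2 + 1) ↔ cos(t); -5·1/(s^2 + 1) ↔ -5sin(t).

-exp(5*t) - 5*sin(t) + cos(t)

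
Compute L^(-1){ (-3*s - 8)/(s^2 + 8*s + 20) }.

2*exp(-4*t)*sin(2*t) - 3*exp(-4*t)*cos(2*t)

Complete the square in the denominator: s^2 + 8*s + 20 = (s + 4)^2 + 2^2.
Split the numerator to match: -3*s - 8 = -3·(s + 4) + 2·2.
Invert each term: -3·(s + 4)/((s + 4)^2 + 4) ↔ -3e^(-4t)cos(2t); 2·2/((s + 4)^2 + 4) ↔ 2e^(-4t)sin(2t).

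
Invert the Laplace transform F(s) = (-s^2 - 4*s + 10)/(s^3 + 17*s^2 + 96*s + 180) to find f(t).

Factor the denominator: s^3 + 17*s^2 + 96*s + 180 = (s + 5)*(s + 6)^2.
Partial fraction decomposition gives [-6/(s + 6)] + [2/(s + 6)^2] + [5/(s + 5)].
Invert each term: -6/(s + 6) ↔ -6e^(-6t); 2/(s + 6)^2 ↔ 2t·e^(-6t); 5/(s + 5) ↔ 5e^(-5t).

f(t) = 2*t*exp(-6*t) + 5*exp(-5*t) - 6*exp(-6*t)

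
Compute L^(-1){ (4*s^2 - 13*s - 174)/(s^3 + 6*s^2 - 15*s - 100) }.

Factor the denominator: s^3 + 6*s^2 - 15*s - 100 = (s - 4)*(s + 5)^2.
Partial fraction decomposition gives [6/(s + 5)] + [(s + 5)^(-2)] + [-2/(s - 4)].
Invert each term: 6/(s + 5) ↔ 6e^(-5t); 1/(s + 5)^2 ↔ t·e^(-5t); -2/(s - 4) ↔ -2e^(4t).

t*exp(-5*t) - 2*exp(4*t) + 6*exp(-5*t)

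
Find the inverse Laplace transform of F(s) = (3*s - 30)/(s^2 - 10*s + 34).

Complete the square in the denominator: s^2 - 10*s + 34 = (s - 5)^2 + 3^2.
Split the numerator to match: 3*s - 30 = 3·(s - 5) - 5·3.
Invert each term: 3·(s - 5)/((s - 5)^2 + 9) ↔ 3e^(5t)cos(3t); -5·3/((s - 5)^2 + 9) ↔ -5e^(5t)sin(3t).

-5*exp(5*t)*sin(3*t) + 3*exp(5*t)*cos(3*t)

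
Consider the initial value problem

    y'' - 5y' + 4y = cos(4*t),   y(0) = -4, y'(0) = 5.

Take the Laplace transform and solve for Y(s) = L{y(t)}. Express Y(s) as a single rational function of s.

Laplace-transform each side.
With L{y''} = s^2 Y - s·y(0) - y'(0) and L{y'} = sY - y(0), with y(0) = -4, y'(0) = 5: the LHS transforms to (s^2 - 5*s + 4)Y - (-4*s + 25).
The right side is L{cos(4*t)} = s/(s^2 + 16).
So (s^2 - 5*s + 4)Y = s/(s^2 + 16) + (-4*s + 25).
Divide through and combine into a single rational function.

Y(s) = (-4*s^3 + 25*s^2 - 63*s + 400)/(s^4 - 5*s^3 + 20*s^2 - 80*s + 64)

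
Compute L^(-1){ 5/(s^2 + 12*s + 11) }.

exp(-6*t)*sinh(5*t)

Rewrite the denominator: s^2 + 12*s + 11 = (s + 6)^2 - 25.
The form in (s + 6) signals a first-shifting-theorem factor e^(-6t).
Since L{sinh(5t)} = 5/(s^2 - 25), the inverse is e^(-6*t)*sinh(5*t).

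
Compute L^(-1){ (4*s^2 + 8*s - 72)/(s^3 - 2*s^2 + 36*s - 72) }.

Factor the denominator: s^3 - 2*s^2 + 36*s - 72 = (s - 2)*(s^2 + 36).
Partial fraction decomposition gives [-1/(s - 2)] + [5*s/(s^2 + 36)] + [18/(s^2 + 36)].
Invert each term: -1/(s - 2) ↔ -e^(2t); 5·s/(s^2 + 36) ↔ 5cos(6t); 3·6/(s^2 + 36) ↔ 3sin(6t).

-exp(2*t) + 3*sin(6*t) + 5*cos(6*t)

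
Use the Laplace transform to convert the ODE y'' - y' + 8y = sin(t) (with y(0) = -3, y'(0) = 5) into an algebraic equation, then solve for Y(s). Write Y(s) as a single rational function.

Y(s) = (-3*s^3 + 8*s^2 - 3*s + 9)/(s^4 - s^3 + 9*s^2 - s + 8)

Take the Laplace transform of both sides.
The derivative rules (L{y''} = s^2 Y - s·y(0) - y'(0) and L{y'} = sY - y(0), with y(0) = -3, y'(0) = 5) turn the left side into (s^2 - s + 8)Y - (-3*s + 8).
The right side is L{sin(t)} = 1/(s^2 + 1).
So (s^2 - s + 8)Y = 1/(s^2 + 1) + (-3*s + 8).
Isolate Y and clear denominators.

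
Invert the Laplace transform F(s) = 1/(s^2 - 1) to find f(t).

Since L{sinh(t)} = 1/(s^2 - 1), the inverse is sinh(t).

f(t) = sinh(t)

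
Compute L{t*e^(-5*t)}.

(s + 5)^(-2)

L{t} = 1!/s^2 = 1/s^2.
By the first shifting theorem, multiplying by e^(-5t) replaces s with s + 5.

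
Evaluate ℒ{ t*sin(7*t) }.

14*s/(s^2 + 49)^2

L{sin(7t)} = 7/(s^2 + 49).
Then apply L{t·g(t)} = -d/ds[H(s)] with H(s) = 7/(s^2 + 49):
differentiating 1 time and applying the sign gives 14*s/(s^2 + 49)^2.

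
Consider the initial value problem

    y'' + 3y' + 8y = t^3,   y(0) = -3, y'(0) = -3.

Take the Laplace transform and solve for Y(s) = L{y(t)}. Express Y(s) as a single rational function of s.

Y(s) = (-3*s^5 - 12*s^4 + 6)/(s^6 + 3*s^5 + 8*s^4)

Take the Laplace transform of both sides.
Using L{y''} = s^2 Y - s·y(0) - y'(0) and L{y'} = sY - y(0), with y(0) = -3, y'(0) = -3, the left side becomes (s^2 + 3*s + 8)Y - (-3*s - 12).
The right side is L{t^3} = 6/s^4.
So (s^2 + 3*s + 8)Y = 6/s^4 + (-3*s - 12).
Solve for Y(s) and write it as one ratio of polynomials.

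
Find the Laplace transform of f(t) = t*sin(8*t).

L{sin(8t)} = 8/(s^2 + 64).
Then apply L{t·g(t)} = -d/ds[H(s)] with H(s) = 8/(s^2 + 64):
differentiating 1 time and applying the sign gives 16*s/(s^2 + 64)^2.

16*s/(s^2 + 64)^2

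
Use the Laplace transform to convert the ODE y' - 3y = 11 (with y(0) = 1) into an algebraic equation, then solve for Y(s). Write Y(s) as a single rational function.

Laplace-transform each side.
Using L{y'} = sY - y(0) = sY - 1, the left side becomes (s - 3)Y - (1).
The right side is L{11} = 11/s.
So (s - 3)Y = 11/s + (1).
Divide through and combine into a single rational function.

Y(s) = (s + 11)/(s^2 - 3*s)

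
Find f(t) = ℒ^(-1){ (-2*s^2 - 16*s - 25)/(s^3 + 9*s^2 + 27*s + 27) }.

Factor the denominator: s^3 + 9*s^2 + 27*s + 27 = (s + 3)^3.
Partial fraction decomposition gives [-2/(s + 3)] + [-4/(s + 3)^2] + [5/(s + 3)^3].
Invert each term: -2/(s + 3) ↔ -2e^(-3t); -4/(s + 3)^2 ↔ -4t·e^(-3t); 5/(s + 3)^3 ↔ (5/2)t^2·e^(-3t).

f(t) = 5*t^2*exp(-3*t)/2 - 4*t*exp(-3*t) - 2*exp(-3*t)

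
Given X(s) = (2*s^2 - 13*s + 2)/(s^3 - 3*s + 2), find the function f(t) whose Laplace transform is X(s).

f(t) = -3*t*exp(t) - 2*exp(t) + 4*exp(-2*t)

Factor the denominator: s^3 - 3*s + 2 = (s - 1)^2*(s + 2).
Partial fraction decomposition gives [-2/(s - 1)] + [-3/(s - 1)^2] + [4/(s + 2)].
Invert each term: -2/(s - 1) ↔ -2e^(t); -3/(s - 1)^2 ↔ -3t·e^(t); 4/(s + 2) ↔ 4e^(-2t).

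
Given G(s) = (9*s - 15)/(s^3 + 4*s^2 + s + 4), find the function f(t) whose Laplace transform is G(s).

Factor the denominator: s^3 + 4*s^2 + s + 4 = (s + 4)*(s^2 + 1).
Partial fraction decomposition gives [-3/(s + 4)] + [3*s/(s^2 + 1)] + [-3/(s^2 + 1)].
Invert each term: -3/(s + 4) ↔ -3e^(-4t); 3·s/(s^2 + 1) ↔ 3cos(t); -3·1/(s^2 + 1) ↔ -3sin(t).

f(t) = -3*sin(t) + 3*cos(t) - 3*exp(-4*t)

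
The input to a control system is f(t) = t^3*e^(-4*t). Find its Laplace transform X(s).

X(s) = 6/(s + 4)^4

L{t^3} = 3!/s^4 = 6/s^4.
By the first shifting theorem, multiplying by e^(-4t) replaces s with s + 4.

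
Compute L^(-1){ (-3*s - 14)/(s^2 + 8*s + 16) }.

-2*t*exp(-4*t) - 3*exp(-4*t)

Factor the denominator: s^2 + 8*s + 16 = (s + 4)^2.
Partial fraction decomposition gives [-3/(s + 4)] + [-2/(s + 4)^2].
Invert each term: -3/(s + 4) ↔ -3e^(-4t); -2/(s + 4)^2 ↔ -2t·e^(-4t).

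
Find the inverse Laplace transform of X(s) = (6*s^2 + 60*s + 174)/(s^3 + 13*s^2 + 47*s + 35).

5*exp(-t) - 3*exp(-5*t) + 4*exp(-7*t)

Factor the denominator: s^3 + 13*s^2 + 47*s + 35 = (s + 1)*(s + 5)*(s + 7).
Partial fraction decomposition gives [-3/(s + 5)] + [5/(s + 1)] + [4/(s + 7)].
Invert each term: -3/(s + 5) ↔ -3e^(-5t); 5/(s + 1) ↔ 5e^(-t); 4/(s + 7) ↔ 4e^(-7t).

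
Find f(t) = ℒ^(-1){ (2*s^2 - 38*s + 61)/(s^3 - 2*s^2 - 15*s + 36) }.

Factor the denominator: s^3 - 2*s^2 - 15*s + 36 = (s - 3)^2*(s + 4).
Partial fraction decomposition gives [-3/(s - 3)] + [-5/(s - 3)^2] + [5/(s + 4)].
Invert each term: -3/(s - 3) ↔ -3e^(3t); -5/(s - 3)^2 ↔ -5t·e^(3t); 5/(s + 4) ↔ 5e^(-4t).

f(t) = -5*t*exp(3*t) - 3*exp(3*t) + 5*exp(-4*t)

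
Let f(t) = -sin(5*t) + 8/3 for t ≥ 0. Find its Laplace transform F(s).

Apply the Laplace transform termwise.
(-1)·[L{sin(5t)} = 5/(s^2 + 25)]; L{8/3} = (8/3)/s.

F(s) = -5/(s^2 + 25) + 8/(3*s)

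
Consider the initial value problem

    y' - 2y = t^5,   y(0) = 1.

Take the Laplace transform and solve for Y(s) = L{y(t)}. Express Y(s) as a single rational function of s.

Take the Laplace transform of both sides.
With L{y'} = sY - y(0) = sY - 1: the LHS transforms to (s - 2)Y - (1).
The right side is L{t^5} = 120/s^6.
So (s - 2)Y = 120/s^6 + (1).
Isolate Y and clear denominators.

Y(s) = (s^6 + 120)/(s^7 - 2*s^6)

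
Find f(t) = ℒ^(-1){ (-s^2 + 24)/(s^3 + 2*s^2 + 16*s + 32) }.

Factor the denominator: s^3 + 2*s^2 + 16*s + 32 = (s + 2)*(s^2 + 16).
Partial fraction decomposition gives [1/(s + 2)] + [-2*s/(s^2 + 16)] + [4/(s^2 + 16)].
Invert each term: 1/(s + 2) ↔ e^(-2t); -2·s/(s^2 + 16) ↔ -2cos(4t); 1·4/(s^2 + 16) ↔ sin(4t).

f(t) = sin(4*t) - 2*cos(4*t) + exp(-2*t)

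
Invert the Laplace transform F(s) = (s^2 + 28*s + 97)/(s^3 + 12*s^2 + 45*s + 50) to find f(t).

Factor the denominator: s^3 + 12*s^2 + 45*s + 50 = (s + 2)*(s + 5)^2.
Partial fraction decomposition gives [-4/(s + 5)] + [6/(s + 5)^2] + [5/(s + 2)].
Invert each term: -4/(s + 5) ↔ -4e^(-5t); 6/(s + 5)^2 ↔ 6t·e^(-5t); 5/(s + 2) ↔ 5e^(-2t).

f(t) = 6*t*exp(-5*t) + 5*exp(-2*t) - 4*exp(-5*t)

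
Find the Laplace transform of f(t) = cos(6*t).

L{cos(6t)} = s/(s^2 + 36).

s/(s^2 + 36)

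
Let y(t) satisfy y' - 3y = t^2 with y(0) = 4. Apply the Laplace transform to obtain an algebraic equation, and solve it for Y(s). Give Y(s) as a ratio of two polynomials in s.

Apply the Laplace transform to the equation.
With L{y'} = sY - y(0) = sY - 4: the LHS transforms to (s - 3)Y - (4).
The right side is L{t^2} = 2/s^3.
So (s - 3)Y = 2/s^3 + (4).
Divide through and combine into a single rational function.

Y(s) = (4*s^3 + 2)/(s^4 - 3*s^3)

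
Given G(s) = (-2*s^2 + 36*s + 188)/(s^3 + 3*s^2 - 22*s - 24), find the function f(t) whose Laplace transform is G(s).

f(t) = 6*exp(4*t) - 6*exp(-t) - 2*exp(-6*t)

Factor the denominator: s^3 + 3*s^2 - 22*s - 24 = (s - 4)*(s + 1)*(s + 6).
Partial fraction decomposition gives [-2/(s + 6)] + [6/(s - 4)] + [-6/(s + 1)].
Invert each term: -2/(s + 6) ↔ -2e^(-6t); 6/(s - 4) ↔ 6e^(4t); -6/(s + 1) ↔ -6e^(-t).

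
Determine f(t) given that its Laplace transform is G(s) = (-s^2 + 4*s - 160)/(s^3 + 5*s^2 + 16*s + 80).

f(t) = -4*sin(4*t) + 4*cos(4*t) - 5*exp(-5*t)

Factor the denominator: s^3 + 5*s^2 + 16*s + 80 = (s + 5)*(s^2 + 16).
Partial fraction decomposition gives [-5/(s + 5)] + [4*s/(s^2 + 16)] + [-16/(s^2 + 16)].
Invert each term: -5/(s + 5) ↔ -5e^(-5t); 4·s/(s^2 + 16) ↔ 4cos(4t); -4·4/(s^2 + 16) ↔ -4sin(4t).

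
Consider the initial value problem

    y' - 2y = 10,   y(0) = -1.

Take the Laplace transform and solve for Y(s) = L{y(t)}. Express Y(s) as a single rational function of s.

Take the Laplace transform of both sides.
The derivative rules (L{y'} = sY - y(0) = sY - (-1)) turn the left side into (s - 2)Y - (-1).
The right side is L{10} = 10/s.
So (s - 2)Y = 10/s + (-1).
Isolate Y and clear denominators.

Y(s) = (-s + 10)/(s^2 - 2*s)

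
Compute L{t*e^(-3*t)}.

L{e^(-3t)} = 1/(s + 3).
Then apply L{t·g(t)} = -d/ds[G(s)] with G(s) = 1/(s + 3):
differentiating 1 time and applying the sign gives (s + 3)^(-2).

(s + 3)^(-2)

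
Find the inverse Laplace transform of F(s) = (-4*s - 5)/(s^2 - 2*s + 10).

Complete the square in the denominator: s^2 - 2*s + 10 = (s - 1)^2 + 3^2.
Split the numerator to match: -4*s - 5 = -4·(s - 1) - 3·3.
Invert each term: -4·(s - 1)/((s - 1)^2 + 9) ↔ -4e^(t)cos(3t); -3·3/((s - 1)^2 + 9) ↔ -3e^(t)sin(3t).

-3*exp(t)*sin(3*t) - 4*exp(t)*cos(3*t)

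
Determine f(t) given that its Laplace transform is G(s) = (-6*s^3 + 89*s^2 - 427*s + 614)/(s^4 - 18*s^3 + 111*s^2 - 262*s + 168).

f(t) = -4*exp(7*t) + 4*exp(6*t) - 3*exp(4*t) - 3*exp(t)

Factor the denominator: s^4 - 18*s^3 + 111*s^2 - 262*s + 168 = (s - 7)*(s - 6)*(s - 4)*(s - 1).
Partial fraction decomposition gives [-3/(s - 4)] + [-4/(s - 7)] + [4/(s - 6)] + [-3/(s - 1)].
Invert each term: -3/(s - 4) ↔ -3e^(4t); -4/(s - 7) ↔ -4e^(7t); 4/(s - 6) ↔ 4e^(6t); -3/(s - 1) ↔ -3e^(t).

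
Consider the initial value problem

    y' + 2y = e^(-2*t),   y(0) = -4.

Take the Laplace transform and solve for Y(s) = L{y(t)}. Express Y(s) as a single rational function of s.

Y(s) = (-4*s - 7)/(s^2 + 4*s + 4)

Apply the Laplace transform to the equation.
Using L{y'} = sY - y(0) = sY - (-4), the left side becomes (s + 2)Y - (-4).
The right side is L{e^(-2*t)} = 1/(s + 2).
So (s + 2)Y = 1/(s + 2) + (-4).
Solve for Y(s) and write it as one ratio of polynomials.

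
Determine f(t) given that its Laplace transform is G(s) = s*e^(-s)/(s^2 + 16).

f(t) = Heaviside(t - 1)*(cos(4*t - 4))

The factor e^(-s) signals a time shift by c = 1 (second shifting theorem).
L{cos(4t)} = s/(s^2 + 16), so L^-1{s/(s^2 + 16)} = cos(4*t).
Hence the inverse is u(t - 1) times that function evaluated at t - 1.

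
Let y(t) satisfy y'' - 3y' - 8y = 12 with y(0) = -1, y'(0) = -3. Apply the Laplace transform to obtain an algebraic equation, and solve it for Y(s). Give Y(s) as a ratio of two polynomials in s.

Take the Laplace transform of both sides.
The derivative rules (L{y''} = s^2 Y - s·y(0) - y'(0) and L{y'} = sY - y(0), with y(0) = -1, y'(0) = -3) turn the left side into (s^2 - 3*s - 8)Y - (-s).
The right side is L{12} = 12/s.
So (s^2 - 3*s - 8)Y = 12/s + (-s).
Divide through and combine into a single rational function.

Y(s) = (-s^2 + 12)/(s^3 - 3*s^2 - 8*s)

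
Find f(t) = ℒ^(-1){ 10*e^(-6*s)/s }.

The factor e^(-6s) signals a time shift by c = 6 (second shifting theorem).
L{10} = 10/s, so L^-1{10/s} = 10.
Hence the inverse is u(t - 6) times that function evaluated at t - 6.

f(t) = Heaviside(t - 6)*(10)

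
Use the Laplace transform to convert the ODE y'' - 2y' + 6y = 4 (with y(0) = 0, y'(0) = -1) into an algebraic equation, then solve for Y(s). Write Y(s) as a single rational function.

Apply the Laplace transform to the equation.
With L{y''} = s^2 Y - s·y(0) - y'(0) and L{y'} = sY - y(0), with y(0) = 0, y'(0) = -1: the LHS transforms to (s^2 - 2*s + 6)Y - (-1).
The right side is L{4} = 4/s.
So (s^2 - 2*s + 6)Y = 4/s + (-1).
Isolate Y and clear denominators.

Y(s) = (-s + 4)/(s^3 - 2*s^2 + 6*s)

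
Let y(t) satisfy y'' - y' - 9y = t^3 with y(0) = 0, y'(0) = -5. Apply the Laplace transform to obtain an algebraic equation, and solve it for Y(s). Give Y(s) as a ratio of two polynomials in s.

Laplace-transform each side.
The derivative rules (L{y''} = s^2 Y - s·y(0) - y'(0) and L{y'} = sY - y(0), with y(0) = 0, y'(0) = -5) turn the left side into (s^2 - s - 9)Y - (-5).
The right side is L{t^3} = 6/s^4.
So (s^2 - s - 9)Y = 6/s^4 + (-5).
Isolate Y and clear denominators.

Y(s) = (-5*s^4 + 6)/(s^6 - s^5 - 9*s^4)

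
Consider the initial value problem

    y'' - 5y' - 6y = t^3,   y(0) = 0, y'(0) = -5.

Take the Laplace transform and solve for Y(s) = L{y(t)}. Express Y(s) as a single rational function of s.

Y(s) = (-5*s^4 + 6)/(s^6 - 5*s^5 - 6*s^4)

Laplace-transform each side.
Using L{y''} = s^2 Y - s·y(0) - y'(0) and L{y'} = sY - y(0), with y(0) = 0, y'(0) = -5, the left side becomes (s^2 - 5*s - 6)Y - (-5).
The right side is L{t^3} = 6/s^4.
So (s^2 - 5*s - 6)Y = 6/s^4 + (-5).
Solve for Y(s) and write it as one ratio of polynomials.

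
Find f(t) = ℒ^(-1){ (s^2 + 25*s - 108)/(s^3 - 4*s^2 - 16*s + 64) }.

f(t) = t*exp(4*t) + 4*exp(4*t) - 3*exp(-4*t)

Factor the denominator: s^3 - 4*s^2 - 16*s + 64 = (s - 4)^2*(s + 4).
Partial fraction decomposition gives [4/(s - 4)] + [(s - 4)^(-2)] + [-3/(s + 4)].
Invert each term: 4/(s - 4) ↔ 4e^(4t); 1/(s - 4)^2 ↔ t·e^(4t); -3/(s + 4) ↔ -3e^(-4t).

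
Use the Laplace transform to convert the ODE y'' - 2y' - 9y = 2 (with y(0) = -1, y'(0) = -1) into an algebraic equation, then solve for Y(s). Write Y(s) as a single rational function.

Laplace-transform each side.
Using L{y''} = s^2 Y - s·y(0) - y'(0) and L{y'} = sY - y(0), with y(0) = -1, y'(0) = -1, the left side becomes (s^2 - 2*s - 9)Y - (-s + 1).
The right side is L{2} = 2/s.
So (s^2 - 2*s - 9)Y = 2/s + (-s + 1).
Isolate Y and clear denominators.

Y(s) = (-s^2 + s + 2)/(s^3 - 2*s^2 - 9*s)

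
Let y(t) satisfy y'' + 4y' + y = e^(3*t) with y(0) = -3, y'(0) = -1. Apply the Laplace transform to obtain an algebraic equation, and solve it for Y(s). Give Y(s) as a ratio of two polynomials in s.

Take the Laplace transform of both sides.
The derivative rules (L{y''} = s^2 Y - s·y(0) - y'(0) and L{y'} = sY - y(0), with y(0) = -3, y'(0) = -1) turn the left side into (s^2 + 4*s + 1)Y - (-3*s - 13).
The right side is L{e^(3*t)} = 1/(s - 3).
So (s^2 + 4*s + 1)Y = 1/(s - 3) + (-3*s - 13).
Solve for Y(s) and write it as one ratio of polynomials.

Y(s) = (-3*s^2 - 4*s + 40)/(s^3 + s^2 - 11*s - 3)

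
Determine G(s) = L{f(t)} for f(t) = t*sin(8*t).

L{sin(8t)} = 8/(s^2 + 64).
Then apply L{t·g(t)} = -d/ds[H(s)] with H(s) = 8/(s^2 + 64):
differentiating 1 time and applying the sign gives 16*s/(s^2 + 64)^2.

G(s) = 16*s/(s^2 + 64)^2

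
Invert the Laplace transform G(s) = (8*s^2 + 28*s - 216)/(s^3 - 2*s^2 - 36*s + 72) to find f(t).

f(t) = 5*exp(6*t) + 4*exp(2*t) - exp(-6*t)

Factor the denominator: s^3 - 2*s^2 - 36*s + 72 = (s - 6)*(s - 2)*(s + 6).
Partial fraction decomposition gives [5/(s - 6)] + [4/(s - 2)] + [-1/(s + 6)].
Invert each term: 5/(s - 6) ↔ 5e^(6t); 4/(s - 2) ↔ 4e^(2t); -1/(s + 6) ↔ -e^(-6t).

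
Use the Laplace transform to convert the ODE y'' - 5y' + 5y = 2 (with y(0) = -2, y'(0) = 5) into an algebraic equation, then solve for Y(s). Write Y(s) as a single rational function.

Laplace-transform each side.
With L{y''} = s^2 Y - s·y(0) - y'(0) and L{y'} = sY - y(0), with y(0) = -2, y'(0) = 5: the LHS transforms to (s^2 - 5*s + 5)Y - (-2*s + 15).
The right side is L{2} = 2/s.
So (s^2 - 5*s + 5)Y = 2/s + (-2*s + 15).
Isolate Y and clear denominators.

Y(s) = (-2*s^2 + 15*s + 2)/(s^3 - 5*s^2 + 5*s)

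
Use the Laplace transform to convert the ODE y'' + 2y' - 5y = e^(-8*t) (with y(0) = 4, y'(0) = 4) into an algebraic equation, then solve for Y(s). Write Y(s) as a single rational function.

Laplace-transform each side.
With L{y''} = s^2 Y - s·y(0) - y'(0) and L{y'} = sY - y(0), with y(0) = 4, y'(0) = 4: the LHS transforms to (s^2 + 2*s - 5)Y - (4*s + 12).
The right side is L{e^(-8*t)} = 1/(s + 8).
So (s^2 + 2*s - 5)Y = 1/(s + 8) + (4*s + 12).
Divide through and combine into a single rational function.

Y(s) = (4*s^2 + 44*s + 97)/(s^3 + 10*s^2 + 11*s - 40)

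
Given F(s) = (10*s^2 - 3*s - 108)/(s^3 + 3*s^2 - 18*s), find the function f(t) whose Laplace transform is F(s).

f(t) = -exp(3*t) + 6 + 5*exp(-6*t)

Factor the denominator: s^3 + 3*s^2 - 18*s = s*(s - 3)*(s + 6).
Partial fraction decomposition gives [5/(s + 6)] + [6/s] + [-1/(s - 3)].
Invert each term: 5/(s + 6) ↔ 5e^(-6t); 6/(s - 0) ↔ 6e^(0t); -1/(s - 3) ↔ -e^(3t).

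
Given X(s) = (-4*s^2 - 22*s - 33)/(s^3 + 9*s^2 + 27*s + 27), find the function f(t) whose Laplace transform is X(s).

Factor the denominator: s^3 + 9*s^2 + 27*s + 27 = (s + 3)^3.
Partial fraction decomposition gives [-4/(s + 3)] + [2/(s + 3)^2] + [-3/(s + 3)^3].
Invert each term: -4/(s + 3) ↔ -4e^(-3t); 2/(s + 3)^2 ↔ 2t·e^(-3t); -3/(s + 3)^3 ↔ (-3/2)t^2·e^(-3t).

f(t) = -3*t^2*exp(-3*t)/2 + 2*t*exp(-3*t) - 4*exp(-3*t)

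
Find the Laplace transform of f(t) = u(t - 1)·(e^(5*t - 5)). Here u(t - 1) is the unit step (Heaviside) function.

exp(-s)/(s - 5)

By the second shifting theorem, L{u(t - c)·g(t - c)} = e^(-cs)·G(s) with c = 1 and G(s) = L{g(t)}.
L{e^(5t)} = 1/(s - 5).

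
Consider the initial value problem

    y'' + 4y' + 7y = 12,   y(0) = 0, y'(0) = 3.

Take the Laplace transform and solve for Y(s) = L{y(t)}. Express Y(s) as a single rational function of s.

Transform both sides with L{·}.
With L{y''} = s^2 Y - s·y(0) - y'(0) and L{y'} = sY - y(0), with y(0) = 0, y'(0) = 3: the LHS transforms to (s^2 + 4*s + 7)Y - (3).
The right side is L{12} = 12/s.
So (s^2 + 4*s + 7)Y = 12/s + (3).
Isolate Y and clear denominators.

Y(s) = (3*s + 12)/(s^3 + 4*s^2 + 7*s)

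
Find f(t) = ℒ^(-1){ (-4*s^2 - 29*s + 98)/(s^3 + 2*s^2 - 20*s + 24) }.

Factor the denominator: s^3 + 2*s^2 - 20*s + 24 = (s - 2)^2*(s + 6).
Partial fraction decomposition gives [-6/(s - 2)] + [3/(s - 2)^2] + [2/(s + 6)].
Invert each term: -6/(s - 2) ↔ -6e^(2t); 3/(s - 2)^2 ↔ 3t·e^(2t); 2/(s + 6) ↔ 2e^(-6t).

f(t) = 3*t*exp(2*t) - 6*exp(2*t) + 2*exp(-6*t)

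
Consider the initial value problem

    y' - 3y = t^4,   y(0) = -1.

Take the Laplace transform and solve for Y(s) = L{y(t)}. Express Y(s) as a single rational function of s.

Y(s) = (-s^5 + 24)/(s^6 - 3*s^5)

Take the Laplace transform of both sides.
Using L{y'} = sY - y(0) = sY - (-1), the left side becomes (s - 3)Y - (-1).
The right side is L{t^4} = 24/s^5.
So (s - 3)Y = 24/s^5 + (-1).
Isolate Y and clear denominators.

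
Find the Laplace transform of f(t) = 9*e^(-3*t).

L{9} = 9/s.
By the first shifting theorem, multiplying by e^(-3t) replaces s with s + 3.

9/(s + 3)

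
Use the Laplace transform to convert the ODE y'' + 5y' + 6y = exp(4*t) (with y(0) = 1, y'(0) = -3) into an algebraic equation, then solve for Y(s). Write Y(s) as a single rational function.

Y(s) = (s^2 - 2*s - 7)/(s^3 + s^2 - 14*s - 24)

Apply the Laplace transform to the equation.
The derivative rules (L{y''} = s^2 Y - s·y(0) - y'(0) and L{y'} = sY - y(0), with y(0) = 1, y'(0) = -3) turn the left side into (s^2 + 5*s + 6)Y - (s + 2).
The right side is L{exp(4*t)} = 1/(s - 4).
So (s^2 + 5*s + 6)Y = 1/(s - 4) + (s + 2).
Divide through and combine into a single rational function.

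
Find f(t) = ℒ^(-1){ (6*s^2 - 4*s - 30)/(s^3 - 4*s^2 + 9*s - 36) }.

f(t) = 2*exp(4*t) + 4*sin(3*t) + 4*cos(3*t)

Factor the denominator: s^3 - 4*s^2 + 9*s - 36 = (s - 4)*(s^2 + 9).
Partial fraction decomposition gives [2/(s - 4)] + [4*s/(s^2 + 9)] + [12/(s^2 + 9)].
Invert each term: 2/(s - 4) ↔ 2e^(4t); 4·s/(s^2 + 9) ↔ 4cos(3t); 4·3/(s^2 + 9) ↔ 4sin(3t).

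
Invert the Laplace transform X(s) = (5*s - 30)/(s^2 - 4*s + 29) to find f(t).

Complete the square in the denominator: s^2 - 4*s + 29 = (s - 2)^2 + 5^2.
Split the numerator to match: 5*s - 30 = 5·(s - 2) - 4·5.
Invert each term: 5·(s - 2)/((s - 2)^2 + 25) ↔ 5e^(2t)cos(5t); -4·5/((s - 2)^2 + 25) ↔ -4e^(2t)sin(5t).

f(t) = -4*exp(2*t)*sin(5*t) + 5*exp(2*t)*cos(5*t)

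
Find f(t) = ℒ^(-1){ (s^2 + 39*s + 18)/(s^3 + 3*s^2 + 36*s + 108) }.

Factor the denominator: s^3 + 3*s^2 + 36*s + 108 = (s + 3)*(s^2 + 36).
Partial fraction decomposition gives [-2/(s + 3)] + [3*s/(s^2 + 36)] + [30/(s^2 + 36)].
Invert each term: -2/(s + 3) ↔ -2e^(-3t); 3·s/(s^2 + 36) ↔ 3cos(6t); 5·6/(s^2 + 36) ↔ 5sin(6t).

f(t) = 5*sin(6*t) + 3*cos(6*t) - 2*exp(-3*t)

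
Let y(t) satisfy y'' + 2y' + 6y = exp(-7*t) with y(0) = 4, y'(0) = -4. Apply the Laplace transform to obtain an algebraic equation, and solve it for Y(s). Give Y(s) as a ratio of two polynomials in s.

Y(s) = (4*s^2 + 32*s + 29)/(s^3 + 9*s^2 + 20*s + 42)

Transform both sides with L{·}.
With L{y''} = s^2 Y - s·y(0) - y'(0) and L{y'} = sY - y(0), with y(0) = 4, y'(0) = -4: the LHS transforms to (s^2 + 2*s + 6)Y - (4*s + 4).
The right side is L{exp(-7*t)} = 1/(s + 7).
So (s^2 + 2*s + 6)Y = 1/(s + 7) + (4*s + 4).
Divide through and combine into a single rational function.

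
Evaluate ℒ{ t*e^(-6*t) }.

L{e^(-6t)} = 1/(s + 6).
Then apply L{t·g(t)} = -d/ds[G(s)] with G(s) = 1/(s + 6):
differentiating 1 time and applying the sign gives (s + 6)^(-2).

(s + 6)^(-2)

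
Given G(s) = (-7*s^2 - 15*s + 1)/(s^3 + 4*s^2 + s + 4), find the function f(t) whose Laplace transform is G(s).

f(t) = sin(t) - 4*cos(t) - 3*exp(-4*t)

Factor the denominator: s^3 + 4*s^2 + s + 4 = (s + 4)*(s^2 + 1).
Partial fraction decomposition gives [-3/(s + 4)] + [-4*s/(s^2 + 1)] + [1/(s^2 + 1)].
Invert each term: -3/(s + 4) ↔ -3e^(-4t); -4·s/(s^2 + 1) ↔ -4cos(t); 1·1/(s^2 + 1) ↔ sin(t).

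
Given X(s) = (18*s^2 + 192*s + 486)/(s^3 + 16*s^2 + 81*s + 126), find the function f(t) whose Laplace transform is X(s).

Factor the denominator: s^3 + 16*s^2 + 81*s + 126 = (s + 3)*(s + 6)*(s + 7).
Partial fraction decomposition gives [6/(s + 7)] + [6/(s + 6)] + [6/(s + 3)].
Invert each term: 6/(s + 7) ↔ 6e^(-7t); 6/(s + 6) ↔ 6e^(-6t); 6/(s + 3) ↔ 6e^(-3t).

f(t) = 6*exp(-3*t) + 6*exp(-6*t) + 6*exp(-7*t)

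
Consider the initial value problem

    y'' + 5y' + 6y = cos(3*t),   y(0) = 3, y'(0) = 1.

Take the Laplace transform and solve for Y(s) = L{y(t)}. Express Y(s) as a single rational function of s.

Take the Laplace transform of both sides.
Using L{y''} = s^2 Y - s·y(0) - y'(0) and L{y'} = sY - y(0), with y(0) = 3, y'(0) = 1, the left side becomes (s^2 + 5*s + 6)Y - (3*s + 16).
The right side is L{cos(3*t)} = s/(s^2 + 9).
So (s^2 + 5*s + 6)Y = s/(s^2 + 9) + (3*s + 16).
Isolate Y and clear denominators.

Y(s) = (3*s^3 + 16*s^2 + 28*s + 144)/(s^4 + 5*s^3 + 15*s^2 + 45*s + 54)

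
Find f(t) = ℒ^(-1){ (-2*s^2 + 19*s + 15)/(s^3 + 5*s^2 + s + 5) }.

Factor the denominator: s^3 + 5*s^2 + s + 5 = (s + 5)*(s^2 + 1).
Partial fraction decomposition gives [-5/(s + 5)] + [3*s/(s^2 + 1)] + [4/(s^2 + 1)].
Invert each term: -5/(s + 5) ↔ -5e^(-5t); 3·s/(s^2 + 1) ↔ 3cos(t); 4·1/(s^2 + 1) ↔ 4sin(t).

f(t) = 4*sin(t) + 3*cos(t) - 5*exp(-5*t)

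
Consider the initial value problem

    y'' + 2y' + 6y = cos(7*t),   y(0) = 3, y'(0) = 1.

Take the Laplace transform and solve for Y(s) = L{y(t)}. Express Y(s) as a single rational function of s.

Apply the Laplace transform to the equation.
With L{y''} = s^2 Y - s·y(0) - y'(0) and L{y'} = sY - y(0), with y(0) = 3, y'(0) = 1: the LHS transforms to (s^2 + 2*s + 6)Y - (3*s + 7).
The right side is L{cos(7*t)} = s/(s^2 + 49).
So (s^2 + 2*s + 6)Y = s/(s^2 + 49) + (3*s + 7).
Solve for Y(s) and write it as one ratio of polynomials.

Y(s) = (3*s^3 + 7*s^2 + 148*s + 343)/(s^4 + 2*s^3 + 55*s^2 + 98*s + 294)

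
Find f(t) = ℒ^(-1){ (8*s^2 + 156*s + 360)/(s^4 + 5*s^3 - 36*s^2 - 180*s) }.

f(t) = 2*exp(6*t) - 2 - 4*exp(-5*t) + 4*exp(-6*t)

Factor the denominator: s^4 + 5*s^3 - 36*s^2 - 180*s = s*(s - 6)*(s + 5)*(s + 6).
Partial fraction decomposition gives [2/(s - 6)] + [-2/s] + [-4/(s + 5)] + [4/(s + 6)].
Invert each term: 2/(s - 6) ↔ 2e^(6t); -2/(s - 0) ↔ -2e^(0t); -4/(s + 5) ↔ -4e^(-5t); 4/(s + 6) ↔ 4e^(-6t).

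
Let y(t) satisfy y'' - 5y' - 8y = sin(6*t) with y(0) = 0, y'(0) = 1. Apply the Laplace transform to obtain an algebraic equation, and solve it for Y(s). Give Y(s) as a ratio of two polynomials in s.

Y(s) = (s^2 + 42)/(s^4 - 5*s^3 + 28*s^2 - 180*s - 288)

Laplace-transform each side.
The derivative rules (L{y''} = s^2 Y - s·y(0) - y'(0) and L{y'} = sY - y(0), with y(0) = 0, y'(0) = 1) turn the left side into (s^2 - 5*s - 8)Y - (1).
The right side is L{sin(6*t)} = 6/(s^2 + 36).
So (s^2 - 5*s - 8)Y = 6/(s^2 + 36) + (1).
Isolate Y and clear denominators.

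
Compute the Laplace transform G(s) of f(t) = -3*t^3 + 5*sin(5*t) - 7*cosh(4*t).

G(s) = -7*s/(s^2 - 16) + 25/(s^2 + 25) - 18/s^4

Apply the Laplace transform termwise.
(-3)·[L{t^3} = 3!/s^4 = 6/s^4]; (5)·[L{sin(5t)} = 5/(s^2 + 25)]; (-7)·[L{cosh(4t)} = s/(s^2 - 16)].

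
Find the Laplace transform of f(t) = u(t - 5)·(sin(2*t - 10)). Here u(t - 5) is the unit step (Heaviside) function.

2*exp(-5*s)/(s^2 + 4)

By the second shifting theorem, L{u(t - c)·g(t - c)} = e^(-cs)·H(s) with c = 5 and H(s) = L{g(t)}.
L{sin(2t)} = 2/(s^2 + 4).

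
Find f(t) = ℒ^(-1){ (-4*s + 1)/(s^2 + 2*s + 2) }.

Complete the square in the denominator: s^2 + 2*s + 2 = (s + 1)^2 + 1^2.
Split the numerator to match: -4*s + 1 = -4·(s + 1) + 5·1.
Invert each term: -4·(s + 1)/((s + 1)^2 + 1) ↔ -4e^(-t)cos(t); 5·1/((s + 1)^2 + 1) ↔ 5e^(-t)sin(t).

f(t) = 5*exp(-t)*sin(t) - 4*exp(-t)*cos(t)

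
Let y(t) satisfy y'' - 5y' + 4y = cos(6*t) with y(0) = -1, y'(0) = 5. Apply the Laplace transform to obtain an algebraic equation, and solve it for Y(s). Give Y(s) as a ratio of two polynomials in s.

Y(s) = (-s^3 + 10*s^2 - 35*s + 360)/(s^4 - 5*s^3 + 40*s^2 - 180*s + 144)

Apply the Laplace transform to the equation.
Using L{y''} = s^2 Y - s·y(0) - y'(0) and L{y'} = sY - y(0), with y(0) = -1, y'(0) = 5, the left side becomes (s^2 - 5*s + 4)Y - (-s + 10).
The right side is L{cos(6*t)} = s/(s^2 + 36).
So (s^2 - 5*s + 4)Y = s/(s^2 + 36) + (-s + 10).
Solve for Y(s) and write it as one ratio of polynomials.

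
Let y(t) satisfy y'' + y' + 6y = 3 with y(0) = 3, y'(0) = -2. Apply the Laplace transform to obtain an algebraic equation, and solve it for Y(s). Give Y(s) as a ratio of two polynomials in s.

Y(s) = (3*s^2 + s + 3)/(s^3 + s^2 + 6*s)

Take the Laplace transform of both sides.
Using L{y''} = s^2 Y - s·y(0) - y'(0) and L{y'} = sY - y(0), with y(0) = 3, y'(0) = -2, the left side becomes (s^2 + s + 6)Y - (3*s + 1).
The right side is L{3} = 3/s.
So (s^2 + s + 6)Y = 3/s + (3*s + 1).
Solve for Y(s) and write it as one ratio of polynomials.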